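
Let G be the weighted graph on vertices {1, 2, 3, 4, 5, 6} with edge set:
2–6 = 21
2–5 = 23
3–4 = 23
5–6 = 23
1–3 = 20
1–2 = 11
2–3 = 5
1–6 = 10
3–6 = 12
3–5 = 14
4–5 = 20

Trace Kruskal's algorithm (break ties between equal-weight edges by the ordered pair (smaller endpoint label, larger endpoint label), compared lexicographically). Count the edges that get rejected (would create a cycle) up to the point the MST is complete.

Sort edges by weight, then run Kruskal:
2–3 (5): add. Components now {1} {2,3} {4} {5} {6}
1–6 (10): add. Components now {1,6} {2,3} {4} {5}
1–2 (11): add. Components now {1,2,3,6} {4} {5}
3–6 (12): skip — 3 and 6 already connected.
3–5 (14): add. Components now {1,2,3,5,6} {4}
1–3 (20): skip — 1 and 3 already connected.
4–5 (20): add. Components now {1,2,3,4,5,6}
Edges rejected before the tree was complete: 2.

2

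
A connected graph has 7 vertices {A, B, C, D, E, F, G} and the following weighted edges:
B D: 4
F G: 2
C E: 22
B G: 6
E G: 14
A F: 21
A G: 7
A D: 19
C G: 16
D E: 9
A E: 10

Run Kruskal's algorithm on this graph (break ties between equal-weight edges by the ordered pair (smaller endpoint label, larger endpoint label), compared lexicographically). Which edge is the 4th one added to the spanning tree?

Kruskal: consider edges lightest-first.
F G (2): add. Components now {A} {B} {C} {D} {E} {F,G}
B D (4): add. Components now {A} {B,D} {C} {E} {F,G}
B G (6): add. Components now {A} {B,D,F,G} {C} {E}
A G (7): add. Components now {A,B,D,F,G} {C} {E}
D E (9): add. Components now {A,B,D,E,F,G} {C}
A E (10): skip — A and E already connected.
E G (14): skip — E and G already connected.
C G (16): add. Components now {A,B,C,D,E,F,G}
The 4th edge added is A G.

A-G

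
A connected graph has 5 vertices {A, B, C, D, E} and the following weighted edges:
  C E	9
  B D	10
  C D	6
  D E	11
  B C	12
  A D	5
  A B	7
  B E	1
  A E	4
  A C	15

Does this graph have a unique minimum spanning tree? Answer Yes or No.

Sort edges by weight, then run Kruskal:
B E (1): add — endpoints in different components.
A E (4): add — endpoints in different components.
A D (5): add — endpoints in different components.
C D (6): add — endpoints in different components.
Every non-tree edge has weight strictly greater than the heaviest edge on the tree path between its endpoints, so the MST is unique.

Yes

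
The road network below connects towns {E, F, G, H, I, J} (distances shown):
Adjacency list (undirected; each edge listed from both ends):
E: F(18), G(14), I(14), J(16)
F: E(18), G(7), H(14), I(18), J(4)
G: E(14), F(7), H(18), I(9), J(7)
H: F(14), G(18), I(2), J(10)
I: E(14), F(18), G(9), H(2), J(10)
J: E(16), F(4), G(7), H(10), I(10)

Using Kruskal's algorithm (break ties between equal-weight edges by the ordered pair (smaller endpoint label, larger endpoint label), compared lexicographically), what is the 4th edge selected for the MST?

G-I

Sort edges by weight, then run Kruskal:
H I (2): add. Components now {E} {F} {G} {H,I} {J}
F J (4): add. Components now {E} {F,J} {G} {H,I}
F G (7): add. Components now {E} {F,G,J} {H,I}
G J (7): skip — G and J already connected.
G I (9): add. Components now {E} {F,G,H,I,J}
H J (10): skip — H and J already connected.
I J (10): skip — I and J already connected.
E G (14): add. Components now {E,F,G,H,I,J}
The 4th edge added is G I.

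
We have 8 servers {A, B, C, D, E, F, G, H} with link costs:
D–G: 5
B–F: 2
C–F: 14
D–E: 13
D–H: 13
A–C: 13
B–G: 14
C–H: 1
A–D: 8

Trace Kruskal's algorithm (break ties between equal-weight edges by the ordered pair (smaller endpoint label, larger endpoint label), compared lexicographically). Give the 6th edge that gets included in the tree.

Kruskal's algorithm — process edges by increasing weight (ties by edge label):
C–H (1): add — endpoints in different components.
B–F (2): add — endpoints in different components.
D–G (5): add — endpoints in different components.
A–D (8): add — endpoints in different components.
A–C (13): add — endpoints in different components.
D–E (13): add — endpoints in different components.
D–H (13): skip — D and H already connected.
B–G (14): add — endpoints in different components.
The 6th edge added is D–E.

D-E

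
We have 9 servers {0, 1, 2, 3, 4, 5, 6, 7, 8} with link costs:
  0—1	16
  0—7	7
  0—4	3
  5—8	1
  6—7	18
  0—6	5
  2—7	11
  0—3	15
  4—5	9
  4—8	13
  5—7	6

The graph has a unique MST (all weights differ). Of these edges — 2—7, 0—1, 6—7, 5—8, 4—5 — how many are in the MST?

Sort edges by weight, then run Kruskal:
5—8 (1): add — endpoints in different components.
0—4 (3): add — endpoints in different components.
0—6 (5): add — endpoints in different components.
5—7 (6): add — endpoints in different components.
0—7 (7): add — endpoints in different components.
4—5 (9): skip — 4 and 5 already connected.
2—7 (11): add — endpoints in different components.
4—8 (13): skip — 4 and 8 already connected.
0—3 (15): add — endpoints in different components.
0—1 (16): add — endpoints in different components.
MST edge set: {5—8, 0—4, 0—6, 5—7, 0—7, 2—7, 0—3, 0—1}.
Of the listed edges, {2—7, 0—1, 5—8} are in the MST → 3.

3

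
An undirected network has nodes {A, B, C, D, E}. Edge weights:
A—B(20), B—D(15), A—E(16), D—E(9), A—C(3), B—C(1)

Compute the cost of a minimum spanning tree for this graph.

28

Grow the tree from C using Prim:
Step 1: cheapest edge leaving the tree is B—C (1); add B.
Step 2: cheapest edge leaving the tree is A—C (3); add A.
Step 3: cheapest edge leaving the tree is B—D (15); add D.
Step 4: cheapest edge leaving the tree is D—E (9); add E.
MST edges: B—C, A—C, B—D, D—E; total weight 1+3+15+9 = 28.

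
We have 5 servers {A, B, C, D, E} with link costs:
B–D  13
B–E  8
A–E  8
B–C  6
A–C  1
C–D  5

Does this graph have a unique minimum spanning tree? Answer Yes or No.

Kruskal's algorithm — process edges by increasing weight (ties by edge label):
A–C (1): add. Components now {A,C} {B} {D} {E}
C–D (5): add. Components now {A,C,D} {B} {E}
B–C (6): add. Components now {A,B,C,D} {E}
A–E (8): add. Components now {A,B,C,D,E}
Non-tree edge B–E has weight 8, equal to the heaviest edge on its tree cycle — swapping gives another MST of the same weight. Not unique.

No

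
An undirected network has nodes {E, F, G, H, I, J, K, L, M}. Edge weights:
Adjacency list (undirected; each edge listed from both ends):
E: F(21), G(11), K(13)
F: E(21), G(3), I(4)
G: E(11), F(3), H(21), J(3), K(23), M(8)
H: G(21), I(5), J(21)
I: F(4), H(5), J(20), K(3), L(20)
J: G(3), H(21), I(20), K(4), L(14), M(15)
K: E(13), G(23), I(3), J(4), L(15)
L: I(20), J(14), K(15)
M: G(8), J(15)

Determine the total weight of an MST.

Kruskal's algorithm — process edges by increasing weight (ties by edge label):
F–G (3): add — endpoints in different components.
G–J (3): add — endpoints in different components.
I–K (3): add — endpoints in different components.
F–I (4): add — endpoints in different components.
J–K (4): skip — J and K already connected.
H–I (5): add — endpoints in different components.
G–M (8): add — endpoints in different components.
E–G (11): add — endpoints in different components.
E–K (13): skip — E and K already connected.
J–L (14): add — endpoints in different components.
MST edges: F–G, G–J, I–K, F–I, H–I, G–M, E–G, J–L; total weight 3+3+3+4+5+8+11+14 = 51.

51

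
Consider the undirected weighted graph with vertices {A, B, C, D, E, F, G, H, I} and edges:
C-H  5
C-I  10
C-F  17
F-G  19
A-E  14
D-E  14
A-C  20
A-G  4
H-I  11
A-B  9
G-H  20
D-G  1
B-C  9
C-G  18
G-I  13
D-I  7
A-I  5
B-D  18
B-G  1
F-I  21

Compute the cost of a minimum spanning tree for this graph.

56

Sort edges by weight, then run Kruskal:
B-G (1): add — endpoints in different components.
D-G (1): add — endpoints in different components.
A-G (4): add — endpoints in different components.
A-I (5): add — endpoints in different components.
C-H (5): add — endpoints in different components.
D-I (7): skip — D and I already connected.
A-B (9): skip — A and B already connected.
B-C (9): add — endpoints in different components.
C-I (10): skip — C and I already connected.
H-I (11): skip — H and I already connected.
G-I (13): skip — G and I already connected.
A-E (14): add — endpoints in different components.
D-E (14): skip — D and E already connected.
C-F (17): add — endpoints in different components.
MST edges: B-G, D-G, A-G, A-I, C-H, B-C, A-E, C-F; total weight 1+1+4+5+5+9+14+17 = 56.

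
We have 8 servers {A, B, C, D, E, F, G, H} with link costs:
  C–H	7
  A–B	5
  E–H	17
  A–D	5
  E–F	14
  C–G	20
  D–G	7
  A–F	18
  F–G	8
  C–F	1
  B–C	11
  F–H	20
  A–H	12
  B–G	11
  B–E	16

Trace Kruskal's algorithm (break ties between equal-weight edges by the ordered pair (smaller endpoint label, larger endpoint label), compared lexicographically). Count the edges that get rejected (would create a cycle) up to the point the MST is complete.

3

Kruskal: consider edges lightest-first.
C–F (1): add — endpoints in different components.
A–B (5): add — endpoints in different components.
A–D (5): add — endpoints in different components.
C–H (7): add — endpoints in different components.
D–G (7): add — endpoints in different components.
F–G (8): add — endpoints in different components.
B–C (11): skip — B and C already connected.
B–G (11): skip — B and G already connected.
A–H (12): skip — A and H already connected.
E–F (14): add — endpoints in different components.
Edges rejected before the tree was complete: 3.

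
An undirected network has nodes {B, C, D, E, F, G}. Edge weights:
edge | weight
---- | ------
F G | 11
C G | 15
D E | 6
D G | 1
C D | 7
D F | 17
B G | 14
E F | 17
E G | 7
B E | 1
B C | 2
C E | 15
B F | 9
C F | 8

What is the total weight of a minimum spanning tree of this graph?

Grow the tree from E using Prim:
Step 1: frontier [B E 1, D E 6, E G 7, C E 15, E F 17] → take B E (1); add B.
Step 2: frontier [B C 2, B F 9, B G 14, D E 6, E G 7, C E 15, E F 17] → take B C (2); add C.
Step 3: frontier [B F 9, B G 14, C D 7, C F 8, C G 15, D E 6, E G 7, E F 17] → take D E (6); add D.
Step 4: frontier [B F 9, B G 14, C F 8, C G 15, D G 1, D F 17, E G 7, E F 17] → take D G (1); add G.
Step 5: frontier [B F 9, C F 8, D F 17, E F 17, F G 11] → take C F (8); add F.
MST edges: B E, B C, D E, D G, C F; total weight 1+2+6+1+8 = 18.

18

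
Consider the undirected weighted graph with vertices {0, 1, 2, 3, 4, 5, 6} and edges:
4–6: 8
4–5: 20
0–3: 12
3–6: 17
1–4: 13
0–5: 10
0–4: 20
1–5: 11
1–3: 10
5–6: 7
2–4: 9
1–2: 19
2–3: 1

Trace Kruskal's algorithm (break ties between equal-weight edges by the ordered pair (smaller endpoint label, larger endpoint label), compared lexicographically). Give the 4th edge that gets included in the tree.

2-4

Kruskal's algorithm — process edges by increasing weight (ties by edge label):
2–3 (1): add. Components now {0} {1} {2,3} {4} {5} {6}
5–6 (7): add. Components now {0} {1} {2,3} {4} {5,6}
4–6 (8): add. Components now {0} {1} {2,3} {4,5,6}
2–4 (9): add. Components now {0} {1} {2,3,4,5,6}
0–5 (10): add. Components now {0,2,3,4,5,6} {1}
1–3 (10): add. Components now {0,1,2,3,4,5,6}
The 4th edge added is 2–4.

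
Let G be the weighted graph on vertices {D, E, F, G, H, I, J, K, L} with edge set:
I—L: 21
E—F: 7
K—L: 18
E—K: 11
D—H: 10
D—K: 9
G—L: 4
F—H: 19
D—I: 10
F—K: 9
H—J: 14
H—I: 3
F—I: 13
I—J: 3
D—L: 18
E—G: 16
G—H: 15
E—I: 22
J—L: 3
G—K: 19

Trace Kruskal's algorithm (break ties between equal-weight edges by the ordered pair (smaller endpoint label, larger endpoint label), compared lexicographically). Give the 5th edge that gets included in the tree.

E-F

Kruskal's algorithm — process edges by increasing weight (ties by edge label):
H—I (3): add — endpoints in different components.
I—J (3): add — endpoints in different components.
J—L (3): add — endpoints in different components.
G—L (4): add — endpoints in different components.
E—F (7): add — endpoints in different components.
D—K (9): add — endpoints in different components.
F—K (9): add — endpoints in different components.
D—H (10): add — endpoints in different components.
The 5th edge added is E—F.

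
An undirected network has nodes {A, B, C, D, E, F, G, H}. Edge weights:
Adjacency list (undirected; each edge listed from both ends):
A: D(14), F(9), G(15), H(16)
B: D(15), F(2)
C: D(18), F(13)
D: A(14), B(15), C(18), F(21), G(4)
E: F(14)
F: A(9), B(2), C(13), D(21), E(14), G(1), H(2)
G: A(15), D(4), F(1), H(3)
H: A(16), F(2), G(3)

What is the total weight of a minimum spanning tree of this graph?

45

Grow the tree from H using Prim:
Step 1: frontier [F–H 2, G–H 3, A–H 16] → take F–H (2); add F.
Step 2: frontier [F–G 1, B–F 2, A–F 9, C–F 13, E–F 14, D–F 21, G–H 3, A–H 16] → take F–G (1); add G.
Step 3: frontier [B–F 2, A–F 9, C–F 13, E–F 14, D–F 21, D–G 4, A–G 15, A–H 16] → take B–F (2); add B.
Step 4: frontier [B–D 15, A–F 9, C–F 13, E–F 14, D–F 21, D–G 4, A–G 15, A–H 16] → take D–G (4); add D.
Step 5: frontier [A–D 14, C–D 18, A–F 9, C–F 13, E–F 14, A–G 15, A–H 16] → take A–F (9); add A.
Step 6: frontier [C–D 18, C–F 13, E–F 14] → take C–F (13); add C.
Step 7: frontier [E–F 14] → take E–F (14); add E.
MST edges: F–H, F–G, B–F, D–G, A–F, C–F, E–F; total weight 2+1+2+4+9+13+14 = 45.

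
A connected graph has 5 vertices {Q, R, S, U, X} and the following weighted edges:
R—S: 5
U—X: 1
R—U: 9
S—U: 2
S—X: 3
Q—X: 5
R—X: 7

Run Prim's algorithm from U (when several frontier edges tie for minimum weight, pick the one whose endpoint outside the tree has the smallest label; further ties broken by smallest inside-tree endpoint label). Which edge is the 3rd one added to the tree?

Prim, starting at U.
Step 1: frontier [U—X 1, S—U 2, R—U 9] → take U—X (1); add X.
Step 2: frontier [S—U 2, R—U 9, S—X 3, Q—X 5, R—X 7] → take S—U (2); add S.
Step 3: frontier [R—S 5, R—U 9, Q—X 5, R—X 7] → take Q—X (5); add Q.
Step 4: frontier [R—S 5, R—U 9, R—X 7] → take R—S (5); add R.
The 3rd edge added is Q—X.

Q-X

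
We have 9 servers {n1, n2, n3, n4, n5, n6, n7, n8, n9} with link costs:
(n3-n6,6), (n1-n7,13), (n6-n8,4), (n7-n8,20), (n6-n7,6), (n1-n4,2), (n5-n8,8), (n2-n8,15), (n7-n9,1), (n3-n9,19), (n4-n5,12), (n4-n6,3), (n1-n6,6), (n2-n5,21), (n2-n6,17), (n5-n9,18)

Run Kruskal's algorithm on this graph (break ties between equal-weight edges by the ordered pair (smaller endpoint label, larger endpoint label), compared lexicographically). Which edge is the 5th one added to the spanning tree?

Sort edges by weight, then run Kruskal:
n7-n9 (1): add — endpoints in different components.
n1-n4 (2): add — endpoints in different components.
n4-n6 (3): add — endpoints in different components.
n6-n8 (4): add — endpoints in different components.
n1-n6 (6): skip — n1 and n6 already connected.
n3-n6 (6): add — endpoints in different components.
n6-n7 (6): add — endpoints in different components.
n5-n8 (8): add — endpoints in different components.
n4-n5 (12): skip — n4 and n5 already connected.
n1-n7 (13): skip — n1 and n7 already connected.
n2-n8 (15): add — endpoints in different components.
The 5th edge added is n3-n6.

n3-n6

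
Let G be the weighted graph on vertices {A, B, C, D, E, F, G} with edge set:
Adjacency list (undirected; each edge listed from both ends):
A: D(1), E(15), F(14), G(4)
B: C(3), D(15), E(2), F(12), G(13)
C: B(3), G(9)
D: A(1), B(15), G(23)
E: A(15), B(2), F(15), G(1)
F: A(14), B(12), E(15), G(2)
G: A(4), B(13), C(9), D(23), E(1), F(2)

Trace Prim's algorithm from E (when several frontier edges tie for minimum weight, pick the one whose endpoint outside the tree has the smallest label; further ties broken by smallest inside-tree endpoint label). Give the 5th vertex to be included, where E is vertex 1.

Prim, starting at E.
Step 1: cheapest edge leaving the tree is E—G (1); add G.
Step 2: cheapest edge leaving the tree is B—E (2); add B.
Step 3: cheapest edge leaving the tree is F—G (2); add F.
Step 4: cheapest edge leaving the tree is B—C (3); add C.
Step 5: cheapest edge leaving the tree is A—G (4); add A.
Step 6: cheapest edge leaving the tree is A—D (1); add D.
Vertex order: E, G, B, F, C, A, D. The 5th vertex is C.

C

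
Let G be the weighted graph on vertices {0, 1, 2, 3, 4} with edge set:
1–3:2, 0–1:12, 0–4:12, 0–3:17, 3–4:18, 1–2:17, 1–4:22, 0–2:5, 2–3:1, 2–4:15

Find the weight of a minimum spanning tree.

Grow the tree from 3 using Prim:
Step 1: frontier [2–3 1, 1–3 2, 0–3 17, 3–4 18] → take 2–3 (1); add 2.
Step 2: frontier [0–2 5, 2–4 15, 1–2 17, 1–3 2, 0–3 17, 3–4 18] → take 1–3 (2); add 1.
Step 3: frontier [0–1 12, 1–4 22, 0–2 5, 2–4 15, 0–3 17, 3–4 18] → take 0–2 (5); add 0.
Step 4: frontier [0–4 12, 1–4 22, 2–4 15, 3–4 18] → take 0–4 (12); add 4.
MST edges: 2–3, 1–3, 0–2, 0–4; total weight 1+2+5+12 = 20.

20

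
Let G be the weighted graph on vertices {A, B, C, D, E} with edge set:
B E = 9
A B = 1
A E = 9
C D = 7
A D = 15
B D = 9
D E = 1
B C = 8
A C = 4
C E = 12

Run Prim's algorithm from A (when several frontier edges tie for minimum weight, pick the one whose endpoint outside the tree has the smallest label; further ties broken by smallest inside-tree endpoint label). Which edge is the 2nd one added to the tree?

Grow the tree from A using Prim:
Step 1: cheapest edge leaving the tree is A B (1); add B.
Step 2: cheapest edge leaving the tree is A C (4); add C.
Step 3: cheapest edge leaving the tree is C D (7); add D.
Step 4: cheapest edge leaving the tree is D E (1); add E.
The 2nd edge added is A C.

A-C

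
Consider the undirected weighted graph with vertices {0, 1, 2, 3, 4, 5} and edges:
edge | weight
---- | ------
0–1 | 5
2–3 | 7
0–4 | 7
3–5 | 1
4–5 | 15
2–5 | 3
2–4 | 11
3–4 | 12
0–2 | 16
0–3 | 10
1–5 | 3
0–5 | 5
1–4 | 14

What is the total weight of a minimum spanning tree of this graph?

Kruskal: consider edges lightest-first.
3–5 (1): add. Components now {0} {1} {2} {3,5} {4}
1–5 (3): add. Components now {0} {1,3,5} {2} {4}
2–5 (3): add. Components now {0} {1,2,3,5} {4}
0–1 (5): add. Components now {0,1,2,3,5} {4}
0–5 (5): skip — 0 and 5 already connected.
0–4 (7): add. Components now {0,1,2,3,4,5}
MST edges: 3–5, 1–5, 2–5, 0–1, 0–4; total weight 1+3+3+5+7 = 19.

19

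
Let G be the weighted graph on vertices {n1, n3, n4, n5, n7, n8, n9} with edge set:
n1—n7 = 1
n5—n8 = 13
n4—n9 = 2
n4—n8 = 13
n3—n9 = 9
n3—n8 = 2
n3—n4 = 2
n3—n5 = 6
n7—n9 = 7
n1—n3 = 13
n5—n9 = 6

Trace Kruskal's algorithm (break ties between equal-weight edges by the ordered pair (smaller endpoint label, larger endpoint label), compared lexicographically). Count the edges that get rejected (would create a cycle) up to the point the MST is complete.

Sort edges by weight, then run Kruskal:
n1—n7 (1): add — endpoints in different components.
n3—n4 (2): add — endpoints in different components.
n3—n8 (2): add — endpoints in different components.
n4—n9 (2): add — endpoints in different components.
n3—n5 (6): add — endpoints in different components.
n5—n9 (6): skip — n5 and n9 already connected.
n7—n9 (7): add — endpoints in different components.
Edges rejected before the tree was complete: 1.

1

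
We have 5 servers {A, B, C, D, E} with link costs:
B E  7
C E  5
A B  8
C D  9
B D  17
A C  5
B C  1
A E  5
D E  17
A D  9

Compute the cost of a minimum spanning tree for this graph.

Prim, starting at D.
Step 1: cheapest edge leaving the tree is A D (9); add A.
Step 2: cheapest edge leaving the tree is A C (5); add C.
Step 3: cheapest edge leaving the tree is B C (1); add B.
Step 4: cheapest edge leaving the tree is A E (5); add E.
MST edges: A D, A C, B C, A E; total weight 9+5+1+5 = 20.

20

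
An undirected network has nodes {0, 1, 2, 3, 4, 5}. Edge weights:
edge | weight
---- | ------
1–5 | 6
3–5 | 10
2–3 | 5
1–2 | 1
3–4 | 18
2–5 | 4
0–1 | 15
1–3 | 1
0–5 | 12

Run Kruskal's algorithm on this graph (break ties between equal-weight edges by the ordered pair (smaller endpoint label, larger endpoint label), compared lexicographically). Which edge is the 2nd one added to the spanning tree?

Kruskal's algorithm — process edges by increasing weight (ties by edge label):
1–2 (1): add — endpoints in different components.
1–3 (1): add — endpoints in different components.
2–5 (4): add — endpoints in different components.
2–3 (5): skip — 2 and 3 already connected.
1–5 (6): skip — 1 and 5 already connected.
3–5 (10): skip — 3 and 5 already connected.
0–5 (12): add — endpoints in different components.
0–1 (15): skip — 0 and 1 already connected.
3–4 (18): add — endpoints in different components.
The 2nd edge added is 1–3.

1-3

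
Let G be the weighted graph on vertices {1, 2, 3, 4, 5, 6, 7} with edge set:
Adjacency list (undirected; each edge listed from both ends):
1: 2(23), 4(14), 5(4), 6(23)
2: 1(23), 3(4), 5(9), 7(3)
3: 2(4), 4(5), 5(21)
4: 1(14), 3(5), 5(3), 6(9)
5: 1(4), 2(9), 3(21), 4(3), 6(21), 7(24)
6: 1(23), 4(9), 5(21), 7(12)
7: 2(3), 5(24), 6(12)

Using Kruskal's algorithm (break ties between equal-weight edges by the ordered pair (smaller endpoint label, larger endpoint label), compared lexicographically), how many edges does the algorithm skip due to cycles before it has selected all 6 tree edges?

1

Sort edges by weight, then run Kruskal:
2 7 (3): add. Components now {1} {2,7} {3} {4} {5} {6}
4 5 (3): add. Components now {1} {2,7} {3} {4,5} {6}
1 5 (4): add. Components now {1,4,5} {2,7} {3} {6}
2 3 (4): add. Components now {1,4,5} {2,3,7} {6}
3 4 (5): add. Components now {1,2,3,4,5,7} {6}
2 5 (9): skip — 2 and 5 already connected.
4 6 (9): add. Components now {1,2,3,4,5,6,7}
Edges rejected before the tree was complete: 1.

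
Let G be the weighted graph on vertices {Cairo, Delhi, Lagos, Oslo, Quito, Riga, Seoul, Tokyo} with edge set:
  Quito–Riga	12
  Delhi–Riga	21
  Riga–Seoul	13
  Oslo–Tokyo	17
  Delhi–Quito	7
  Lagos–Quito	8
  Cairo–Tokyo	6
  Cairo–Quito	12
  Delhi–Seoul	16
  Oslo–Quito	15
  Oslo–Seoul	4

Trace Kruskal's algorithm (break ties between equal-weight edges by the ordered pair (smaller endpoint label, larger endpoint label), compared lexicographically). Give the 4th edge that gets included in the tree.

Kruskal's algorithm — process edges by increasing weight (ties by edge label):
Oslo–Seoul (4): add — endpoints in different components.
Cairo–Tokyo (6): add — endpoints in different components.
Delhi–Quito (7): add — endpoints in different components.
Lagos–Quito (8): add — endpoints in different components.
Cairo–Quito (12): add — endpoints in different components.
Quito–Riga (12): add — endpoints in different components.
Riga–Seoul (13): add — endpoints in different components.
The 4th edge added is Lagos–Quito.

Lagos-Quito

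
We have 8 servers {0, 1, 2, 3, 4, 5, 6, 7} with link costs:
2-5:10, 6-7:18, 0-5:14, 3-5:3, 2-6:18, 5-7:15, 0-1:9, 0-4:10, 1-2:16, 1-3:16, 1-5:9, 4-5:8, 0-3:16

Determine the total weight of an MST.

72

Prim, starting at 1.
Step 1: cheapest edge leaving the tree is 0-1 (9); add 0.
Step 2: cheapest edge leaving the tree is 1-5 (9); add 5.
Step 3: cheapest edge leaving the tree is 3-5 (3); add 3.
Step 4: cheapest edge leaving the tree is 4-5 (8); add 4.
Step 5: cheapest edge leaving the tree is 2-5 (10); add 2.
Step 6: cheapest edge leaving the tree is 5-7 (15); add 7.
Step 7: cheapest edge leaving the tree is 2-6 (18); add 6.
MST edges: 0-1, 1-5, 3-5, 4-5, 2-5, 5-7, 2-6; total weight 9+9+3+8+10+15+18 = 72.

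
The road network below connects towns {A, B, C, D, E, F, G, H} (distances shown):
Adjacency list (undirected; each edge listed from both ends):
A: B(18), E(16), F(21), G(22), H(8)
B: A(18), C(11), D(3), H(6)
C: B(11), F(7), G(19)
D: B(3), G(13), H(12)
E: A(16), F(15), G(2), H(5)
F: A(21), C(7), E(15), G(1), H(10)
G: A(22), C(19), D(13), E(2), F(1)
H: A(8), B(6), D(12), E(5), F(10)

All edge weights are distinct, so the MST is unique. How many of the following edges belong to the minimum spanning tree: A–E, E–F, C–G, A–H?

Kruskal: consider edges lightest-first.
F–G (1): add — endpoints in different components.
E–G (2): add — endpoints in different components.
B–D (3): add — endpoints in different components.
E–H (5): add — endpoints in different components.
B–H (6): add — endpoints in different components.
C–F (7): add — endpoints in different components.
A–H (8): add — endpoints in different components.
MST edge set: {F–G, E–G, B–D, E–H, B–H, C–F, A–H}.
Of the listed edges, {A–H} are in the MST → 1.

1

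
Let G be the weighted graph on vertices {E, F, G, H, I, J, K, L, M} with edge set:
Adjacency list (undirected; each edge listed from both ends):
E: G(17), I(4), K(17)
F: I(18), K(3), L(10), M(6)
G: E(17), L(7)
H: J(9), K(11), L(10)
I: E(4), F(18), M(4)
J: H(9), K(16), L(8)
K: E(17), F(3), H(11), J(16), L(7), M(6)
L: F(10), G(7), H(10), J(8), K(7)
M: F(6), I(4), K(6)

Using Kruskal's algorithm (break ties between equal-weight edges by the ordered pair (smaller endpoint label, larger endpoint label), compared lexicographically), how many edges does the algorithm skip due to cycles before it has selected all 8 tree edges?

Kruskal: consider edges lightest-first.
F K (3): add — endpoints in different components.
E I (4): add — endpoints in different components.
I M (4): add — endpoints in different components.
F M (6): add — endpoints in different components.
K M (6): skip — K and M already connected.
G L (7): add — endpoints in different components.
K L (7): add — endpoints in different components.
J L (8): add — endpoints in different components.
H J (9): add — endpoints in different components.
Edges rejected before the tree was complete: 1.

1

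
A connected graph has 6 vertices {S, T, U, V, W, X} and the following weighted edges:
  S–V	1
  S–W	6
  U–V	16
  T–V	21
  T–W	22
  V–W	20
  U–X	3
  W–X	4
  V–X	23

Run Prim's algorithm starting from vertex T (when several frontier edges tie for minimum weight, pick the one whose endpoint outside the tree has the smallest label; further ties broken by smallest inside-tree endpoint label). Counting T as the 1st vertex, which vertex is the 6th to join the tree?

U

Prim, starting at T.
Step 1: frontier [T–V 21, T–W 22] → take T–V (21); add V.
Step 2: frontier [T–W 22, S–V 1, U–V 16, V–W 20, V–X 23] → take S–V (1); add S.
Step 3: frontier [S–W 6, T–W 22, U–V 16, V–W 20, V–X 23] → take S–W (6); add W.
Step 4: frontier [U–V 16, V–X 23, W–X 4] → take W–X (4); add X.
Step 5: frontier [U–V 16, U–X 3] → take U–X (3); add U.
Vertex order: T, V, S, W, X, U. The 6th vertex is U.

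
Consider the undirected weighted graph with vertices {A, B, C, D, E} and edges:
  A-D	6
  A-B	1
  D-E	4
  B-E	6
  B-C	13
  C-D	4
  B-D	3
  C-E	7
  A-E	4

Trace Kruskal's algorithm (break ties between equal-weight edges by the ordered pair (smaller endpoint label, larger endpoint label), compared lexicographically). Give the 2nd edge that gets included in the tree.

Kruskal: consider edges lightest-first.
A-B (1): add. Components now {A,B} {C} {D} {E}
B-D (3): add. Components now {A,B,D} {C} {E}
A-E (4): add. Components now {A,B,D,E} {C}
C-D (4): add. Components now {A,B,C,D,E}
The 2nd edge added is B-D.

B-D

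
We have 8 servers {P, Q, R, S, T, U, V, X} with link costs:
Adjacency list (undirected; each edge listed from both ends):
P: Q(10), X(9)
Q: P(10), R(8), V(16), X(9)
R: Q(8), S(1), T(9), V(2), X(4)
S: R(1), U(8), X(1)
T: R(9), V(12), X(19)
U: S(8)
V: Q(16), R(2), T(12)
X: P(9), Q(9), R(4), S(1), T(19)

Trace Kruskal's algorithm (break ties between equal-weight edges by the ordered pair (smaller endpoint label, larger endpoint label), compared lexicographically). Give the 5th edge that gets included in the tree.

S-U

Kruskal: consider edges lightest-first.
R–S (1): add — endpoints in different components.
S–X (1): add — endpoints in different components.
R–V (2): add — endpoints in different components.
R–X (4): skip — X and R already connected.
Q–R (8): add — endpoints in different components.
S–U (8): add — endpoints in different components.
P–X (9): add — endpoints in different components.
Q–X (9): skip — Q and X already connected.
R–T (9): add — endpoints in different components.
The 5th edge added is S–U.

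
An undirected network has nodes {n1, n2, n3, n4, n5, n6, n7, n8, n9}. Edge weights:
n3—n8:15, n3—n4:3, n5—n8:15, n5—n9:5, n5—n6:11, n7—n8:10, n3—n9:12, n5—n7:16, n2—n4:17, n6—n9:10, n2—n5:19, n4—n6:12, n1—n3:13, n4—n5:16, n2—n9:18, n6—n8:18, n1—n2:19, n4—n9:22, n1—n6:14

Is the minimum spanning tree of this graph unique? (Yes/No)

Sort edges by weight, then run Kruskal:
n3—n4 (3): add — endpoints in different components.
n5—n9 (5): add — endpoints in different components.
n6—n9 (10): add — endpoints in different components.
n7—n8 (10): add — endpoints in different components.
n5—n6 (11): skip — n5 and n6 already connected.
n3—n9 (12): add — endpoints in different components.
n4—n6 (12): skip — n4 and n6 already connected.
n1—n3 (13): add — endpoints in different components.
n1—n6 (14): skip — n1 and n6 already connected.
n3—n8 (15): add — endpoints in different components.
n5—n8 (15): skip — n5 and n8 already connected.
n4—n5 (16): skip — n4 and n5 already connected.
n5—n7 (16): skip — n7 and n5 already connected.
n2—n4 (17): add — endpoints in different components.
Non-tree edge n4—n6 has weight 12, equal to the heaviest edge on its tree cycle — swapping gives another MST of the same weight. Not unique.

No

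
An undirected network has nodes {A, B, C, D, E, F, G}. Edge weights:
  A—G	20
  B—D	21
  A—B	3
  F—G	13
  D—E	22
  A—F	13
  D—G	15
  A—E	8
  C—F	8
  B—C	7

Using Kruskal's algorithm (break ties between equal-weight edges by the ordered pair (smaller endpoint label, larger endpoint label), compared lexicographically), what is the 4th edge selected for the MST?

Kruskal: consider edges lightest-first.
A—B (3): add — endpoints in different components.
B—C (7): add — endpoints in different components.
A—E (8): add — endpoints in different components.
C—F (8): add — endpoints in different components.
A—F (13): skip — A and F already connected.
F—G (13): add — endpoints in different components.
D—G (15): add — endpoints in different components.
The 4th edge added is C—F.

C-F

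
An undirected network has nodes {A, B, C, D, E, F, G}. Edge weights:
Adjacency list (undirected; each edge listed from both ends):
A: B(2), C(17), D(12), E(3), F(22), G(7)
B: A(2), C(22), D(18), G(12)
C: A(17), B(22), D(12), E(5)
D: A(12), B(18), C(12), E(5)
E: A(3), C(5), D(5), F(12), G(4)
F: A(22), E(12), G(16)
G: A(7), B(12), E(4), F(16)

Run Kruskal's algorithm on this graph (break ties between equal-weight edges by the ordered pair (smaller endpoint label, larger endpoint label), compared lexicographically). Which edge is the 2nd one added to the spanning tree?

Kruskal's algorithm — process edges by increasing weight (ties by edge label):
A B (2): add. Components now {A,B} {C} {D} {E} {F} {G}
A E (3): add. Components now {A,B,E} {C} {D} {F} {G}
E G (4): add. Components now {A,B,E,G} {C} {D} {F}
C E (5): add. Components now {A,B,C,E,G} {D} {F}
D E (5): add. Components now {A,B,C,D,E,G} {F}
A G (7): skip — A and G already connected.
A D (12): skip — A and D already connected.
B G (12): skip — B and G already connected.
C D (12): skip — C and D already connected.
E F (12): add. Components now {A,B,C,D,E,F,G}
The 2nd edge added is A E.

A-E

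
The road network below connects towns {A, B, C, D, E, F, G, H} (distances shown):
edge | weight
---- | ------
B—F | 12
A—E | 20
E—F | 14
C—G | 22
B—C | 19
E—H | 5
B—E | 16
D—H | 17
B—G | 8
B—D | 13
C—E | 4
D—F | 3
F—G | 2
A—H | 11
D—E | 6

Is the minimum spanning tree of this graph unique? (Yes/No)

Yes

Kruskal's algorithm — process edges by increasing weight (ties by edge label):
F—G (2): add — endpoints in different components.
D—F (3): add — endpoints in different components.
C—E (4): add — endpoints in different components.
E—H (5): add — endpoints in different components.
D—E (6): add — endpoints in different components.
B—G (8): add — endpoints in different components.
A—H (11): add — endpoints in different components.
Every non-tree edge has weight strictly greater than the heaviest edge on the tree path between its endpoints, so the MST is unique.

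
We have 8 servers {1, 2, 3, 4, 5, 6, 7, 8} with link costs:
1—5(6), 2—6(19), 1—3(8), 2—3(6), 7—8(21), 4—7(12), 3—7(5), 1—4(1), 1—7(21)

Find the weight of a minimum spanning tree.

66

Sort edges by weight, then run Kruskal:
1—4 (1): add — endpoints in different components.
3—7 (5): add — endpoints in different components.
1—5 (6): add — endpoints in different components.
2—3 (6): add — endpoints in different components.
1—3 (8): add — endpoints in different components.
4—7 (12): skip — 4 and 7 already connected.
2—6 (19): add — endpoints in different components.
1—7 (21): skip — 1 and 7 already connected.
7—8 (21): add — endpoints in different components.
MST edges: 1—4, 3—7, 1—5, 2—3, 1—3, 2—6, 7—8; total weight 1+5+6+6+8+19+21 = 66.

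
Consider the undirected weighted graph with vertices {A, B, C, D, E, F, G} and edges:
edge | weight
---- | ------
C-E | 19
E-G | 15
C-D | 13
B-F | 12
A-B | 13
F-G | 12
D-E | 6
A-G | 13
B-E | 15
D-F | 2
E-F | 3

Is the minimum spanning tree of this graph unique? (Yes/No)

Kruskal: consider edges lightest-first.
D-F (2): add — endpoints in different components.
E-F (3): add — endpoints in different components.
D-E (6): skip — D and E already connected.
B-F (12): add — endpoints in different components.
F-G (12): add — endpoints in different components.
A-B (13): add — endpoints in different components.
A-G (13): skip — A and G already connected.
C-D (13): add — endpoints in different components.
Non-tree edge A-G has weight 13, equal to the heaviest edge on its tree cycle — swapping gives another MST of the same weight. Not unique.

No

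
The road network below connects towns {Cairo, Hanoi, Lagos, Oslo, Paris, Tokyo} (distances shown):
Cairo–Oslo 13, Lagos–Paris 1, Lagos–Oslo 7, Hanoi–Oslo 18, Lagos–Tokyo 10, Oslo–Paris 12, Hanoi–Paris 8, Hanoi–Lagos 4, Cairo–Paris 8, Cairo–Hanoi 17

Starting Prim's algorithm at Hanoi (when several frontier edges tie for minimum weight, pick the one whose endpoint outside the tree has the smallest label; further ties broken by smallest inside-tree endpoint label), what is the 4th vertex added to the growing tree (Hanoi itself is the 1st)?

Oslo

Prim's algorithm from Hanoi:
Step 1: cheapest edge leaving the tree is Hanoi–Lagos (4); add Lagos.
Step 2: cheapest edge leaving the tree is Lagos–Paris (1); add Paris.
Step 3: cheapest edge leaving the tree is Lagos–Oslo (7); add Oslo.
Step 4: cheapest edge leaving the tree is Cairo–Paris (8); add Cairo.
Step 5: cheapest edge leaving the tree is Lagos–Tokyo (10); add Tokyo.
Vertex order: Hanoi, Lagos, Paris, Oslo, Cairo, Tokyo. The 4th vertex is Oslo.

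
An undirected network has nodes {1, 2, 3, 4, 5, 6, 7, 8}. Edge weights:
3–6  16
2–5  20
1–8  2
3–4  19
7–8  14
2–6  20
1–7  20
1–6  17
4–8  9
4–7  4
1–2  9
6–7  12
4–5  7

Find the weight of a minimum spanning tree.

Sort edges by weight, then run Kruskal:
1–8 (2): add — endpoints in different components.
4–7 (4): add — endpoints in different components.
4–5 (7): add — endpoints in different components.
1–2 (9): add — endpoints in different components.
4–8 (9): add — endpoints in different components.
6–7 (12): add — endpoints in different components.
7–8 (14): skip — 7 and 8 already connected.
3–6 (16): add — endpoints in different components.
MST edges: 1–8, 4–7, 4–5, 1–2, 4–8, 6–7, 3–6; total weight 2+4+7+9+9+12+16 = 59.

59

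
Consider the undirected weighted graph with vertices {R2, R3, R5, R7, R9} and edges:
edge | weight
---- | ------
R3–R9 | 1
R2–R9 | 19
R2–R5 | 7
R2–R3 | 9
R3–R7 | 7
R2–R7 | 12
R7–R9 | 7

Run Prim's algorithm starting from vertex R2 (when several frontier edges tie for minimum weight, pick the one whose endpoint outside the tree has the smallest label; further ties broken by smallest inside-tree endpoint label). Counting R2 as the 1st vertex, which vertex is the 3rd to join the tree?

R3

Grow the tree from R2 using Prim:
Step 1: cheapest edge leaving the tree is R2–R5 (7); add R5.
Step 2: cheapest edge leaving the tree is R2–R3 (9); add R3.
Step 3: cheapest edge leaving the tree is R3–R9 (1); add R9.
Step 4: cheapest edge leaving the tree is R3–R7 (7); add R7.
Vertex order: R2, R5, R3, R9, R7. The 3rd vertex is R3.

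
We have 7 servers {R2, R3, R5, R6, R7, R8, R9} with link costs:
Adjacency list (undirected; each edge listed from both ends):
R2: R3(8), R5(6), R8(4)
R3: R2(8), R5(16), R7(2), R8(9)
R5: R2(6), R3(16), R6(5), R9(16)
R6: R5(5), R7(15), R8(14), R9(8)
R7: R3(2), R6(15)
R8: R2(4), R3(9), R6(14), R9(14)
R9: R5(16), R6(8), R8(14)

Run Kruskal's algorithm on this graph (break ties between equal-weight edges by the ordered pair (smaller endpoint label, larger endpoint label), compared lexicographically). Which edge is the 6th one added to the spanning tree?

R6-R9

Sort edges by weight, then run Kruskal:
R3—R7 (2): add. Components now {R5} {R3,R7} {R8} {R2} {R6} {R9}
R2—R8 (4): add. Components now {R5} {R3,R7} {R2,R8} {R6} {R9}
R5—R6 (5): add. Components now {R5,R6} {R3,R7} {R2,R8} {R9}
R2—R5 (6): add. Components now {R2,R5,R6,R8} {R3,R7} {R9}
R2—R3 (8): add. Components now {R2,R3,R5,R6,R7,R8} {R9}
R6—R9 (8): add. Components now {R2,R3,R5,R6,R7,R8,R9}
The 6th edge added is R6—R9.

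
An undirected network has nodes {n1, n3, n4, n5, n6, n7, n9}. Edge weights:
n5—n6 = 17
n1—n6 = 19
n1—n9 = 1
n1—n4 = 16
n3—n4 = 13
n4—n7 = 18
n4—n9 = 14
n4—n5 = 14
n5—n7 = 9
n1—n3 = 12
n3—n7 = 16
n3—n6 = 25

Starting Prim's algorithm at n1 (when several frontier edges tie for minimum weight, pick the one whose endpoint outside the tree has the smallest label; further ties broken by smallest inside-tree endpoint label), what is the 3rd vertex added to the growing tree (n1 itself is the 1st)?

Prim's algorithm from n1:
Step 1: cheapest edge leaving the tree is n1—n9 (1); add n9.
Step 2: cheapest edge leaving the tree is n1—n3 (12); add n3.
Step 3: cheapest edge leaving the tree is n3—n4 (13); add n4.
Step 4: cheapest edge leaving the tree is n4—n5 (14); add n5.
Step 5: cheapest edge leaving the tree is n5—n7 (9); add n7.
Step 6: cheapest edge leaving the tree is n5—n6 (17); add n6.
Vertex order: n1, n9, n3, n4, n5, n7, n6. The 3rd vertex is n3.

n3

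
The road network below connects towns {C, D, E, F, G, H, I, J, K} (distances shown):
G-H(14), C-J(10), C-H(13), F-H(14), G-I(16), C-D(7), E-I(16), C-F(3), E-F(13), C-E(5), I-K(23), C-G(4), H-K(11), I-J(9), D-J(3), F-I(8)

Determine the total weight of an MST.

Kruskal's algorithm — process edges by increasing weight (ties by edge label):
C-F (3): add — endpoints in different components.
D-J (3): add — endpoints in different components.
C-G (4): add — endpoints in different components.
C-E (5): add — endpoints in different components.
C-D (7): add — endpoints in different components.
F-I (8): add — endpoints in different components.
I-J (9): skip — I and J already connected.
C-J (10): skip — C and J already connected.
H-K (11): add — endpoints in different components.
C-H (13): add — endpoints in different components.
MST edges: C-F, D-J, C-G, C-E, C-D, F-I, H-K, C-H; total weight 3+3+4+5+7+8+11+13 = 54.

54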